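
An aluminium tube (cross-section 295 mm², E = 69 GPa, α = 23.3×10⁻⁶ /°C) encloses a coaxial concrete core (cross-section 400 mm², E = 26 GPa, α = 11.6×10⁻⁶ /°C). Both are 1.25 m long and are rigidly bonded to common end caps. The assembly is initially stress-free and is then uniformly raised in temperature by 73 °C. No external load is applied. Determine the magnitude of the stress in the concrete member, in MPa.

σ ≈ 14.7 MPa (tensile)

Both members must finish at the same length. With the larger α, the aluminium tends to over-expand; the plates restrain it, putting the aluminium in compression and the concrete in tension. With no external load the two internal forces are equal and opposite, magnitude P.
Equating the net (thermal + elastic) strains gives |α₁ − α₂|·ΔT = P·[1/(A₁E₁) + 1/(A₂E₂)].
|α₁ − α₂|·ΔT = 11.7×10⁻⁶ × 73 = 0.0008541.
1/(A₁E₁) + 1/(A₂E₂) = 1/(295×69×10³) + 1/(400×26×10³) = 1.453×10⁻⁷ N⁻¹.
P = 0.0008541 / 1.453×10⁻⁷ = 5879 N = 5.879 kN.
σ_{concrete} = P/A₂ = 5879/400 = 14.7 MPa, tensile.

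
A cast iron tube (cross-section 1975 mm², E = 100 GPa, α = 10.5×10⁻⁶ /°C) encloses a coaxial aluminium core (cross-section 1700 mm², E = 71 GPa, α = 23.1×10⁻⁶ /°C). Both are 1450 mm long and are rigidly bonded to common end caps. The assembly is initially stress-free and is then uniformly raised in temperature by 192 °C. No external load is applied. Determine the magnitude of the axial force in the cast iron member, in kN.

The aluminium has the larger α, so on heating it would change length more than the cast iron if both were free. The rigid plates force a common final length, so the aluminium is put into compression and the cast iron into tension, with equal and opposite forces P (no external load).
Equating the net (thermal + elastic) strains gives |α₁ − α₂|·ΔT = P·[1/(A₁E₁) + 1/(A₂E₂)].
|α₁ − α₂|·ΔT = 12.6×10⁻⁶ × 192 = 0.002419.
1/(A₁E₁) + 1/(A₂E₂) = 1/(1975×100×10³) + 1/(1700×71×10³) = 1.335×10⁻⁸ N⁻¹.
So P = 0.002419 / 1.335×10⁻⁸ = 181.2 kN.

P ≈ 181 kN (tensile in the cast iron)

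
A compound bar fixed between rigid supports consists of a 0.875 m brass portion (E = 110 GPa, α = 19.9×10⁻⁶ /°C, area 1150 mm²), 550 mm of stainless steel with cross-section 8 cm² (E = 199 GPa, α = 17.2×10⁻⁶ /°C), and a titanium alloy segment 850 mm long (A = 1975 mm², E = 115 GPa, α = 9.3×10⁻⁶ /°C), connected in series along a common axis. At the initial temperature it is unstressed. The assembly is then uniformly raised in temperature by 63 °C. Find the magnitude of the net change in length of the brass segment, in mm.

|ΔL| ≈ 0.0232 mm

If the supports were absent, the total length change would be Σ αᵢΔT Lᵢ = 19.9×10⁻⁶×63×875 + 17.2×10⁻⁶×63×550 + 9.3×10⁻⁶×63×850 = 2.191 mm.
The rigid supports impose zero overall length change; the single axial force P common to all segments must satisfy P Σ Lᵢ/(AᵢEᵢ) = δ_free.
The series flexibility is Σ Lᵢ/(AᵢEᵢ) = 875/(1150×110×10³) + 550/(800×199×10³) + 850/(1975×115×10³) = 1.411×10⁻⁵ mm/N.
Hence P = δ_free / Σ(L/AE) = 2.191/1.411×10⁻⁵ = 155.2 kN (compressive).
For the brass segment, free thermal change = 19.9×10⁻⁶×63×875 = 1.097 mm and elastic change from P = 155200×875/(1150×110×10³) = 1.074 mm; these oppose, so the net change is 0.0232 mm (segment lengthens).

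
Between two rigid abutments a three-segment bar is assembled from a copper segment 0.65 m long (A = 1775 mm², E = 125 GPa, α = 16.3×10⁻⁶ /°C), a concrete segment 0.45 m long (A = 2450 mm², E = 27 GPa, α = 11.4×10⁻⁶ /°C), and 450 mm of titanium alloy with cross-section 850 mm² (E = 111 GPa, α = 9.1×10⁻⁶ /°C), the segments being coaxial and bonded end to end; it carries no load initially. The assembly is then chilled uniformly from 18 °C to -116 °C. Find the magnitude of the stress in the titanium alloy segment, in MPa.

With the walls removed the bar would change length by δ_free = Σ αᵢΔT Lᵢ = 16.3×10⁻⁶×134×650 + 11.4×10⁻⁶×134×450 + 9.1×10⁻⁶×134×450 = 2.656 mm.
The walls prevent any net length change, so an axial force P (same in every segment) develops. Compatibility: P · Σ Lᵢ/(AᵢEᵢ) = δ_free.
The series flexibility is Σ Lᵢ/(AᵢEᵢ) = 650/(1775×125×10³) + 450/(2450×27×10³) + 450/(850×111×10³) = 1.45×10⁻⁵ mm/N.
Hence P = δ_free / Σ(L/AE) = 2.656/1.45×10⁻⁵ = 183.1 kN (tensile).
σ_{titanium alloy} = P / A = 183100 / 850 = 215.5 MPa.

σ ≈ 215 MPa (tensile)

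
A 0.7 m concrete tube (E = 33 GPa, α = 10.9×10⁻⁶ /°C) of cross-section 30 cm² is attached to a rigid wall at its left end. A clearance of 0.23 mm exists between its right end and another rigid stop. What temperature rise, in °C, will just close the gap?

Contact occurs when the free expansion equals the gap: αΔT L = 0.23 mm.
So ΔT = g/(αL) = 0.23/(10.9×10⁻⁶ × 700) = 30.14 °C.

ΔT ≈ 30.1 °C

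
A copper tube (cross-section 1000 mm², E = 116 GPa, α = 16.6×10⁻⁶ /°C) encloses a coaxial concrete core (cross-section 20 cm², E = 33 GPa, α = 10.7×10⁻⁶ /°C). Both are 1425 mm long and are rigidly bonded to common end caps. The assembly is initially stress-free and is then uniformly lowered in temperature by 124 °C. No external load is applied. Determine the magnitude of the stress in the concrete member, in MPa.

σ ≈ 15.4 MPa (compressive)

Equilibrium of a rigid end plate with no external load gives equal and opposite internal forces ±P in the two members. Since α_{copper} > α_{concrete}, cooling drives the copper into tension and the concrete into compression.
Compatibility of the two members (thermal + elastic change equal): (α₁ − α₂)ΔT = P·[1/(A₁E₁) + 1/(A₂E₂)].
|α₁ − α₂|·ΔT = 5.9×10⁻⁶ × 124 = 0.0007316.
1/(A₁E₁) + 1/(A₂E₂) = 1/(1000×116×10³) + 1/(2000×33×10³) = 2.377×10⁻⁸ N⁻¹.
So P = 0.0007316 / 2.377×10⁻⁸ = 30.78 kN.
σ_{concrete} = P/A₂ = 30780/2000 = 15.39 MPa, compressive.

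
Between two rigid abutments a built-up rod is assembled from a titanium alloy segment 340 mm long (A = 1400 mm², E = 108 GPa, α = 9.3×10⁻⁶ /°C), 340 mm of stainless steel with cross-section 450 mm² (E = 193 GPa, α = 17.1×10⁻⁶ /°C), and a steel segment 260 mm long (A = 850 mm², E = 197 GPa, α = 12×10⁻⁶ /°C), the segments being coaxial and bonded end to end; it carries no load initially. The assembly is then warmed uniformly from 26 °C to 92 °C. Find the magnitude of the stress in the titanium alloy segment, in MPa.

If the supports were absent, the total length change would be Σ αᵢΔT Lᵢ = 9.3×10⁻⁶×66×340 + 17.1×10⁻⁶×66×340 + 12×10⁻⁶×66×260 = 0.7983 mm.
The rigid supports impose zero overall length change; the single axial force P common to all segments must satisfy P Σ Lᵢ/(AᵢEᵢ) = δ_free.
Σ Lᵢ/(AᵢEᵢ) = 340/(1400×108×10³) + 340/(450×193×10³) + 260/(850×197×10³) = 7.716×10⁻⁶ mm/N.
P = 0.7983 / 7.716×10⁻⁶ = 103500 N = 103.5 kN, compressive.
σ_{titanium alloy} = P / A = 103500 / 1400 = 73.9 MPa.

σ ≈ 73.9 MPa (compressive)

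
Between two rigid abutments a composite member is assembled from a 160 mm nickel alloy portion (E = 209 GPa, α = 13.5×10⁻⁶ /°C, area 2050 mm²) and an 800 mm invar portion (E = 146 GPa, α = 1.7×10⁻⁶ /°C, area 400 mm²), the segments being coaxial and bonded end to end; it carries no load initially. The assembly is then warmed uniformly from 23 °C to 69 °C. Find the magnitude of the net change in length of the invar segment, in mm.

With the walls removed the bar would change length by δ_free = Σ αᵢΔT Lᵢ = 13.5×10⁻⁶×46×160 + 1.7×10⁻⁶×46×800 = 0.1619 mm.
The walls prevent any net length change, so an axial force P (same in every segment) develops. Compatibility: P · Σ Lᵢ/(AᵢEᵢ) = δ_free.
Σ Lᵢ/(AᵢEᵢ) = 160/(2050×209×10³) + 800/(400×146×10³) = 1.407×10⁻⁵ mm/N.
So P = 0.1619 / 1.407×10⁻⁵ = 11.51 kN, compressive.
For the invar segment, free thermal change = 1.7×10⁻⁶×46×800 = 0.06256 mm and elastic change from P = 11510×800/(400×146×10³) = 0.1576 mm; these oppose, so the net change is 0.0951 mm (segment shortens).

|ΔL| ≈ 0.0951 mm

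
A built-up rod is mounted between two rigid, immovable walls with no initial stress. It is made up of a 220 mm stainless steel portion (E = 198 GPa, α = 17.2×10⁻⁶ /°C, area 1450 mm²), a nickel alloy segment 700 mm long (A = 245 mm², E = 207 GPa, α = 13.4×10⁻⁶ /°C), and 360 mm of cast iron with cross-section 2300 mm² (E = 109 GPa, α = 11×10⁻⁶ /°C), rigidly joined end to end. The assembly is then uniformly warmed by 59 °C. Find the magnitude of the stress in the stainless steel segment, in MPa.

σ ≈ 43.5 MPa (compressive)

With the walls removed the bar would change length by δ_free = Σ αᵢΔT Lᵢ = 17.2×10⁻⁶×59×220 + 13.4×10⁻⁶×59×700 + 11×10⁻⁶×59×360 = 1.01 mm.
Since the ends are fixed, an axial force P builds up, equal in every segment, with P · Σ Lᵢ/(AᵢEᵢ) = δ_free.
The series flexibility is Σ Lᵢ/(AᵢEᵢ) = 220/(1450×198×10³) + 700/(245×207×10³) + 360/(2300×109×10³) = 1.6×10⁻⁵ mm/N.
Hence P = δ_free / Σ(L/AE) = 1.01/1.6×10⁻⁵ = 63.13 kN (compressive).
σ_{stainless steel} = P / A = 63130 / 1450 = 43.53 MPa.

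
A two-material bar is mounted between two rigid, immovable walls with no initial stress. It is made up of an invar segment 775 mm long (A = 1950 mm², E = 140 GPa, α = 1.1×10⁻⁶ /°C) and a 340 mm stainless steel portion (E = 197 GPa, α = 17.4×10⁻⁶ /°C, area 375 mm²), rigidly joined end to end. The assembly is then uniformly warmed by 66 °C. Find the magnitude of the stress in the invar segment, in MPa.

If the supports were absent, the total length change would be Σ αᵢΔT Lᵢ = 1.1×10⁻⁶×66×775 + 17.4×10⁻⁶×66×340 = 0.4467 mm.
The rigid supports impose zero overall length change; the single axial force P common to all segments must satisfy P Σ Lᵢ/(AᵢEᵢ) = δ_free.
The series flexibility is Σ Lᵢ/(AᵢEᵢ) = 775/(1950×140×10³) + 340/(375×197×10³) = 7.441×10⁻⁶ mm/N.
Hence P = δ_free / Σ(L/AE) = 0.4467/7.441×10⁻⁶ = 60.03 kN (compressive).
σ_{invar} = P / A = 60030 / 1950 = 30.79 MPa.

σ ≈ 30.8 MPa (compressive)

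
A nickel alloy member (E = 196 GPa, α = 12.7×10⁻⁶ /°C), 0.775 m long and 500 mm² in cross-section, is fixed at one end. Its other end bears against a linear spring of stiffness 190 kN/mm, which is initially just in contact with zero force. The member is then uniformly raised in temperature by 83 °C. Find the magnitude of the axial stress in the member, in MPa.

σ ≈ 124 MPa (compressive)

If the spring were absent the member would lengthen by αΔT L = 12.7×10⁻⁶ × 83 × 775 = 0.8169 mm.
With a force P in the spring, the elastic change of the member is PL/(AE) and that of the spring is P/k; compatibility requires their sum to equal δ_free.
P [ L/(AE) + 1/k ] = δ_free → P [ 775/(500×196×10³) + 1/(190×10³) ] = 0.8169.
P = 0.8169 / 1.317×10⁻⁵ = 62020 N.
σ = P/A = 62020/500 = 124 MPa.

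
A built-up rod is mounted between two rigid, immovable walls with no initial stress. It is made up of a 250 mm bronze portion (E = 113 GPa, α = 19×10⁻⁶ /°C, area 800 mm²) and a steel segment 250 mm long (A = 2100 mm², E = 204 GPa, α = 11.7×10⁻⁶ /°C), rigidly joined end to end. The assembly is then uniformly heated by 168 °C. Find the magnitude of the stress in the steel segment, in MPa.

σ ≈ 183 MPa (compressive)

If the supports were absent, the total length change would be Σ αᵢΔT Lᵢ = 19×10⁻⁶×168×250 + 11.7×10⁻⁶×168×250 = 1.289 mm.
The rigid supports impose zero overall length change; the single axial force P common to all segments must satisfy P Σ Lᵢ/(AᵢEᵢ) = δ_free.
Σ Lᵢ/(AᵢEᵢ) = 250/(800×113×10³) + 250/(2100×204×10³) = 3.349×10⁻⁶ mm/N.
P = 1.289 / 3.349×10⁻⁶ = 385000 N = 385 kN, compressive.
σ_{steel} = P / A = 385000 / 2100 = 183.3 MPa.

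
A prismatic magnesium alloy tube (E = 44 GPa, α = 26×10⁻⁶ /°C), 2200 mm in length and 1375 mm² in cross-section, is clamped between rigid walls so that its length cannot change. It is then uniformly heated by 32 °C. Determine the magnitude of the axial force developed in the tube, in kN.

P ≈ 50.3 kN (compressive)

Full restraint means ε = 0, so the stress is σ = EαΔT = 44×10³ × 26×10⁻⁶ × 32 = 36.61 MPa.
P = AEαΔT = 1375 × 44×10³ × 26×10⁻⁶ × 32 = 50.34 kN (compressive).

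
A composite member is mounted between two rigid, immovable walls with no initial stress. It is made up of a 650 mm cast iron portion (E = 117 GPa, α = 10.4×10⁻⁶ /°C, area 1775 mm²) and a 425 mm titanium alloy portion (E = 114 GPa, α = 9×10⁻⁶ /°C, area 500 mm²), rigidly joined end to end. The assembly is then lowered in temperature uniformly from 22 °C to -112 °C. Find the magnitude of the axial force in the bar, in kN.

If the supports were absent, the total length change would be Σ αᵢΔT Lᵢ = 10.4×10⁻⁶×134×650 + 9×10⁻⁶×134×425 = 1.418 mm.
Since the ends are fixed, an axial force P builds up, equal in every segment, with P · Σ Lᵢ/(AᵢEᵢ) = δ_free.
The series flexibility is Σ Lᵢ/(AᵢEᵢ) = 650/(1775×117×10³) + 425/(500×114×10³) = 1.059×10⁻⁵ mm/N.
Hence P = δ_free / Σ(L/AE) = 1.418/1.059×10⁻⁵ = 134 kN (tensile).

P ≈ 134 kN (tensile)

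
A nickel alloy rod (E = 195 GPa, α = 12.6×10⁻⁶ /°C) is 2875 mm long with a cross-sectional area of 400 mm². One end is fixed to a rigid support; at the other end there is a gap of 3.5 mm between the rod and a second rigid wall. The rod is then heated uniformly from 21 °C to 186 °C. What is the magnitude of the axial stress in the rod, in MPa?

Unrestrained expansion: δ_free = αΔT L = 12.6×10⁻⁶ × 165 × 2875 = 5.977 mm.
After closing the 3.5 mm clearance, 5.977 − 3.5 = 2.477 mm of expansion remains to be suppressed by the wall.
Compatibility: PL/(AE) = 2.477 mm, so σ = P/A = E × (2.477/2875) = 168 MPa.

σ ≈ 168 MPa (compressive)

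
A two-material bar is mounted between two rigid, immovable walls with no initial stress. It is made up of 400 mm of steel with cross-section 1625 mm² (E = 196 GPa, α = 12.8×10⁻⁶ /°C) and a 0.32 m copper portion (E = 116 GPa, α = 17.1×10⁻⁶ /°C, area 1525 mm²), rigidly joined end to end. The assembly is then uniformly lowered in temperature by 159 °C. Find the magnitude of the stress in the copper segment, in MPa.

σ ≈ 360 MPa (tensile)

Free thermal contraction of the whole bar: Σ αᵢΔT Lᵢ = 12.8×10⁻⁶×159×400 + 17.1×10⁻⁶×159×320 = 1.684 mm.
The rigid supports impose zero overall length change; the single axial force P common to all segments must satisfy P Σ Lᵢ/(AᵢEᵢ) = δ_free.
The series flexibility is Σ Lᵢ/(AᵢEᵢ) = 400/(1625×196×10³) + 320/(1525×116×10³) = 3.065×10⁻⁶ mm/N.
So P = 1.684 / 3.065×10⁻⁶ = 549.5 kN, tensile.
σ_{copper} = P / A = 549500 / 1525 = 360.3 MPa.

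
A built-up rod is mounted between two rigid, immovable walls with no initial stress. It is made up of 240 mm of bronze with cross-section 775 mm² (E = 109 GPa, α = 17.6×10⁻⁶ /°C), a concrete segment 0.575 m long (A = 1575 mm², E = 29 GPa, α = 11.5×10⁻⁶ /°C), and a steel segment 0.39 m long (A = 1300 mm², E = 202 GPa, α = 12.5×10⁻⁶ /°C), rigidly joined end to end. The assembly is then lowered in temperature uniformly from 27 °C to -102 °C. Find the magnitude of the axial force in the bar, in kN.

P ≈ 120 kN (tensile)

If the supports were absent, the total length change would be Σ αᵢΔT Lᵢ = 17.6×10⁻⁶×129×240 + 11.5×10⁻⁶×129×575 + 12.5×10⁻⁶×129×390 = 2.027 mm.
Since the ends are fixed, an axial force P builds up, equal in every segment, with P · Σ Lᵢ/(AᵢEᵢ) = δ_free.
The series flexibility is Σ Lᵢ/(AᵢEᵢ) = 240/(775×109×10³) + 575/(1575×29×10³) + 390/(1300×202×10³) = 1.692×10⁻⁵ mm/N.
So P = 2.027 / 1.692×10⁻⁵ = 119.8 kN, tensile.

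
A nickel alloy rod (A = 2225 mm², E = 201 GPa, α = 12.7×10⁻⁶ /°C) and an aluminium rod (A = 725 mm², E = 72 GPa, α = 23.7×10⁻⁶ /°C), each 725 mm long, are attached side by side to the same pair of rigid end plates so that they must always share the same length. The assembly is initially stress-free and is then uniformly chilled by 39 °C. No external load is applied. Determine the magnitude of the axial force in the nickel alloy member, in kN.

Both members must finish at the same length. With the larger α, the aluminium tends to over-contract; the plates restrain it, putting the aluminium in tension and the nickel alloy in compression. With no external load the two internal forces are equal and opposite, magnitude P.
Equating the net (thermal + elastic) strains gives |α₁ − α₂|·ΔT = P·[1/(A₁E₁) + 1/(A₂E₂)].
|α₁ − α₂|·ΔT = 11×10⁻⁶ × 39 = 0.000429.
1/(A₁E₁) + 1/(A₂E₂) = 1/(2225×201×10³) + 1/(725×72×10³) = 2.139×10⁻⁸ N⁻¹.
So P = 0.000429 / 2.139×10⁻⁸ = 20.05 kN.

P ≈ 20.1 kN (compressive in the nickel alloy)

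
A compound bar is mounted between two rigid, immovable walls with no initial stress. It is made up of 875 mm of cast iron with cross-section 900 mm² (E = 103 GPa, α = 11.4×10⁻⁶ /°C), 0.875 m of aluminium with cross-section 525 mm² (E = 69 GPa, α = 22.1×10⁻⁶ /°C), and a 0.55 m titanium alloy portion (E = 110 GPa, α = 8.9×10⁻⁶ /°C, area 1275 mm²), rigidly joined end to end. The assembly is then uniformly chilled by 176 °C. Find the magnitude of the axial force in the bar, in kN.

P ≈ 160 kN (tensile)

If the supports were absent, the total length change would be Σ αᵢΔT Lᵢ = 11.4×10⁻⁶×176×875 + 22.1×10⁻⁶×176×875 + 8.9×10⁻⁶×176×550 = 6.021 mm.
The walls prevent any net length change, so an axial force P (same in every segment) develops. Compatibility: P · Σ Lᵢ/(AᵢEᵢ) = δ_free.
Σ Lᵢ/(AᵢEᵢ) = 875/(900×103×10³) + 875/(525×69×10³) + 550/(1275×110×10³) = 3.752×10⁻⁵ mm/N.
P = 6.021 / 3.752×10⁻⁵ = 160500 N = 160.5 kN, tensile.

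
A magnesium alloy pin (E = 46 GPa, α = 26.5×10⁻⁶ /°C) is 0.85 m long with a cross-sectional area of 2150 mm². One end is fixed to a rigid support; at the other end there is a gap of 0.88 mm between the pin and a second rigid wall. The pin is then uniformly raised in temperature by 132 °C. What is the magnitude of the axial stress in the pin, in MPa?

Free thermal elongation = αΔT L = 26.5×10⁻⁶ × 132 × 850 = 2.973 mm.
After closing the 0.88 mm clearance, 2.973 − 0.88 = 2.093 mm of expansion remains to be suppressed by the wall.
Compatibility: PL/(AE) = 2.093 mm, so σ = P/A = E × (2.093/850) = 113.3 MPa.

σ ≈ 113 MPa (compressive)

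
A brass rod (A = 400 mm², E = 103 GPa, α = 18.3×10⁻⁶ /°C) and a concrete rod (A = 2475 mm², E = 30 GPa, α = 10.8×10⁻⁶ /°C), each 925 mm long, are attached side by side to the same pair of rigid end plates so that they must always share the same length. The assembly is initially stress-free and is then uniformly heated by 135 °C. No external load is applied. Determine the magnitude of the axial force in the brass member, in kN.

The brass has the larger α, so on heating it would change length more than the concrete if both were free. The rigid plates force a common final length, so the brass is put into compression and the concrete into tension, with equal and opposite forces P (no external load).
Equating the net (thermal + elastic) strains gives |α₁ − α₂|·ΔT = P·[1/(A₁E₁) + 1/(A₂E₂)].
|α₁ − α₂|·ΔT = 7.5×10⁻⁶ × 135 = 0.001012.
1/(A₁E₁) + 1/(A₂E₂) = 1/(400×103×10³) + 1/(2475×30×10³) = 3.774×10⁻⁸ N⁻¹.
P = 0.001012 / 3.774×10⁻⁸ = 26830 N = 26.83 kN.

P ≈ 26.8 kN (compressive in the brass)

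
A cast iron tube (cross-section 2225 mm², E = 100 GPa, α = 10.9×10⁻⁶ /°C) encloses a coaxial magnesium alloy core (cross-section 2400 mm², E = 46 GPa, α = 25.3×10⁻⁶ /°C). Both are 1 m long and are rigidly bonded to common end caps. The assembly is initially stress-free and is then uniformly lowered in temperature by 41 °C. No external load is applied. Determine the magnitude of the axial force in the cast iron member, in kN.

Both members must finish at the same length. With the larger α, the magnesium alloy tends to over-contract; the plates restrain it, putting the magnesium alloy in tension and the cast iron in compression. With no external load the two internal forces are equal and opposite, magnitude P.
Setting the final lengths equal and cancelling L: (α₁ − α₂)ΔT = P/(A₁E₁) + P/(A₂E₂).
|α₁ − α₂|·ΔT = 14.4×10⁻⁶ × 41 = 0.0005904.
1/(A₁E₁) + 1/(A₂E₂) = 1/(2225×100×10³) + 1/(2400×46×10³) = 1.355×10⁻⁸ N⁻¹.
P = 0.0005904 / 1.355×10⁻⁸ = 43560 N = 43.56 kN.

P ≈ 43.6 kN (compressive in the cast iron)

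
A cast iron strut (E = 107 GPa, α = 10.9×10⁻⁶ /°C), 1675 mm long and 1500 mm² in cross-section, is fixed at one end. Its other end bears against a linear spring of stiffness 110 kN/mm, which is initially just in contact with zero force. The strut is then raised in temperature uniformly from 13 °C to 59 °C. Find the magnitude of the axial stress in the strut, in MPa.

The unrestrained thermal change is αΔT L = 10.9×10⁻⁶ × 46 × 1675 = 0.8398 mm.
With a force P in the spring, the elastic change of the strut is PL/(AE) and that of the spring is P/k; compatibility requires their sum to equal δ_free.
P [ L/(AE) + 1/k ] = δ_free → P [ 1675/(1500×107×10³) + 1/(110×10³) ] = 0.8398.
P = 0.8398 / 1.953×10⁻⁵ = 43010 N.
σ = P/A = 43010/1500 = 28.67 MPa.

σ ≈ 28.7 MPa (compressive)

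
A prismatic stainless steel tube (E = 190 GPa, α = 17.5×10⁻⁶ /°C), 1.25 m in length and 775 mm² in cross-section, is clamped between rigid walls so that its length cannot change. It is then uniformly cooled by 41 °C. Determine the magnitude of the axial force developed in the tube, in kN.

P ≈ 106 kN (tensile)

The ends cannot move, so σ = EαΔT = 190×10³ × 17.5×10⁻⁶ × 41 = 136.3 MPa.
P = AEαΔT = 775 × 190×10³ × 17.5×10⁻⁶ × 41 = 105.7 kN (tensile).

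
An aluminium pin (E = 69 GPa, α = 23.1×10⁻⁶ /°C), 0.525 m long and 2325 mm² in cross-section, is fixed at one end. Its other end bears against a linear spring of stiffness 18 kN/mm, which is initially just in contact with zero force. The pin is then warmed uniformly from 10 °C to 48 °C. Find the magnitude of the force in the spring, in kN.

Free thermal expansion: δ_free = αΔT L = 23.1×10⁻⁶ × 38 × 525 = 0.4608 mm.
With a force P in the spring, the elastic change of the pin is PL/(AE) and that of the spring is P/k; compatibility requires their sum to equal δ_free.
P [ L/(AE) + 1/k ] = δ_free → P [ 525/(2325×69×10³) + 1/(18×10³) ] = 0.4608.
P = 0.4608 / 5.883×10⁻⁵ = 7834 N.

P ≈ 7.83 kN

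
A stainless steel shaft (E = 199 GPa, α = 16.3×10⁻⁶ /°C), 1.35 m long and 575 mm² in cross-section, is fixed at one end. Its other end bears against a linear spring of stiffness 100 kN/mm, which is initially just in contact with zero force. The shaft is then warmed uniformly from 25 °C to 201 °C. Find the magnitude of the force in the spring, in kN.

P ≈ 178 kN

The unrestrained thermal change is αΔT L = 16.3×10⁻⁶ × 176 × 1350 = 3.873 mm.
Let P be the compressive force at the spring. The shaft shortens elastically by PL/(AE) and the spring compresses by P/k; together these equal δ_free.
So P = δ_free / [L/(AE) + 1/k] = 3.873 / [ 1350/(575×199×10³) + 1/(100×10³) ].
P = 3.873 / 2.18×10⁻⁵ = 177700 N.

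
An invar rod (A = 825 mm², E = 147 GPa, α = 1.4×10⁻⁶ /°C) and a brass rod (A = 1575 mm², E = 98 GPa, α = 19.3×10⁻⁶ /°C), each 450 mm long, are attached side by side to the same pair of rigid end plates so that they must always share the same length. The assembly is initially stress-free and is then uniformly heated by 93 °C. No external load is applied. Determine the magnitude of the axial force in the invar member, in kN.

Both members must finish at the same length. With the larger α, the brass tends to over-expand; the plates restrain it, putting the brass in compression and the invar in tension. With no external load the two internal forces are equal and opposite, magnitude P.
Compatibility of the two members (thermal + elastic change equal): (α₁ − α₂)ΔT = P·[1/(A₁E₁) + 1/(A₂E₂)].
|α₁ − α₂|·ΔT = 17.9×10⁻⁶ × 93 = 0.001665.
1/(A₁E₁) + 1/(A₂E₂) = 1/(825×147×10³) + 1/(1575×98×10³) = 1.472×10⁻⁸ N⁻¹.
P = 0.001665 / 1.472×10⁻⁸ = 113100 N = 113.1 kN.

P ≈ 113 kN (tensile in the invar)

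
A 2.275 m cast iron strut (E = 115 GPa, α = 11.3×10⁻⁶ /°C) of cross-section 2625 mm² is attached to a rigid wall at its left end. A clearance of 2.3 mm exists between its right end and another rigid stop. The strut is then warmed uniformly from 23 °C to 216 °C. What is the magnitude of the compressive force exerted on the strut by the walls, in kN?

P ≈ 353 kN

Unrestrained expansion: δ_free = αΔT L = 11.3×10⁻⁶ × 193 × 2275 = 4.962 mm.
The gap closes (δ_free > 2.3 mm) and the wall then resists a further 4.962 − 2.3 = 2.662 mm of expansion.
That suppressed elongation corresponds to σ = E·Δ/L = 115×10³ × 2.662/2275 = 134.5 MPa.
P = σA = 134.5 × 2625 = 353.2 kN.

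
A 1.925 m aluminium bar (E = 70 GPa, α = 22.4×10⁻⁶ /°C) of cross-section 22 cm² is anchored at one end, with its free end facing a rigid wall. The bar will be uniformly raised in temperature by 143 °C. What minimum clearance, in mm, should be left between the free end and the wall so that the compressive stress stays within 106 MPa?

With no wall the bar would lengthen by αΔT L = 22.4×10⁻⁶ × 143 × 1925 = 6.166 mm.
A stress of 106 MPa corresponds to the wall pushing the bar back by σL/E = 106×1925/(70×10³) = 2.915 mm.
So the gap has to take up the difference, g_min = δ_free − σL/E = 6.166 − 2.915 = 3.251 mm.

g ≈ 3.25 mm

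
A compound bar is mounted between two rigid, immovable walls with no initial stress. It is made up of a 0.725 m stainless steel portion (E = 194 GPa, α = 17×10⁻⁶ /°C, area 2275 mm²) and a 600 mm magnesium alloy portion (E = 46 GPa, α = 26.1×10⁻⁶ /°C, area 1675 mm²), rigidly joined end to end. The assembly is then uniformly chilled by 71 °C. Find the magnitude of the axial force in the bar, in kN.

P ≈ 211 kN (tensile)

With the walls removed the bar would change length by δ_free = Σ αᵢΔT Lᵢ = 17×10⁻⁶×71×725 + 26.1×10⁻⁶×71×600 = 1.987 mm.
The walls prevent any net length change, so an axial force P (same in every segment) develops. Compatibility: P · Σ Lᵢ/(AᵢEᵢ) = δ_free.
The series flexibility is Σ Lᵢ/(AᵢEᵢ) = 725/(2275×194×10³) + 600/(1675×46×10³) = 9.43×10⁻⁶ mm/N.
So P = 1.987 / 9.43×10⁻⁶ = 210.7 kN, tensile.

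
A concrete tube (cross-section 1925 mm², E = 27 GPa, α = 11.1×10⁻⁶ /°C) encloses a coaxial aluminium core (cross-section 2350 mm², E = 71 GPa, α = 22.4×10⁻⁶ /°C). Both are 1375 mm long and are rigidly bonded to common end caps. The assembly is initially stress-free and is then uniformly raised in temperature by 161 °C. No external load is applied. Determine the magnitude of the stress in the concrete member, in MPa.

Both members must finish at the same length. With the larger α, the aluminium tends to over-expand; the plates restrain it, putting the aluminium in compression and the concrete in tension. With no external load the two internal forces are equal and opposite, magnitude P.
Setting the final lengths equal and cancelling L: (α₁ − α₂)ΔT = P/(A₁E₁) + P/(A₂E₂).
|α₁ − α₂|·ΔT = 11.3×10⁻⁶ × 161 = 0.001819.
1/(A₁E₁) + 1/(A₂E₂) = 1/(1925×27×10³) + 1/(2350×71×10³) = 2.523×10⁻⁸ N⁻¹.
So P = 0.001819 / 2.523×10⁻⁸ = 72.1 kN.
σ_{concrete} = P/A₁ = 72100/1925 = 37.45 MPa, tensile.

σ ≈ 37.5 MPa (tensile)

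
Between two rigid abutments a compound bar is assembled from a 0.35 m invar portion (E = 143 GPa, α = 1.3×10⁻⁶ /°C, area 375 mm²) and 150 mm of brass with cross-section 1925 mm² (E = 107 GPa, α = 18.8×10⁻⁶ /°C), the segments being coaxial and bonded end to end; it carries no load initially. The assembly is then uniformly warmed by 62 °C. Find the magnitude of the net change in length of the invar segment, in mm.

With the walls removed the bar would change length by δ_free = Σ αᵢΔT Lᵢ = 1.3×10⁻⁶×62×350 + 18.8×10⁻⁶×62×150 = 0.2031 mm.
The walls prevent any net length change, so an axial force P (same in every segment) develops. Compatibility: P · Σ Lᵢ/(AᵢEᵢ) = δ_free.
The series flexibility is Σ Lᵢ/(AᵢEᵢ) = 350/(375×143×10³) + 150/(1925×107×10³) = 7.255×10⁻⁶ mm/N.
Hence P = δ_free / Σ(L/AE) = 0.2031/7.255×10⁻⁶ = 27.99 kN (compressive).
For the invar segment, free thermal change = 1.3×10⁻⁶×62×350 = 0.02821 mm and elastic change from P = 27990×350/(375×143×10³) = 0.1827 mm; these oppose, so the net change is 0.154 mm (segment shortens).

|ΔL| ≈ 0.154 mm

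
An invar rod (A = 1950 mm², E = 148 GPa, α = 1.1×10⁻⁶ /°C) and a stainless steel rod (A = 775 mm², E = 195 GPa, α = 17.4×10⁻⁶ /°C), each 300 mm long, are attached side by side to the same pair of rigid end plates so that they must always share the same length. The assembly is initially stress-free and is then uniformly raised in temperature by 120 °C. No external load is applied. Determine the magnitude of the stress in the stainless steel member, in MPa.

σ ≈ 250 MPa (compressive)

Both members must finish at the same length. With the larger α, the stainless steel tends to over-expand; the plates restrain it, putting the stainless steel in compression and the invar in tension. With no external load the two internal forces are equal and opposite, magnitude P.
Compatibility of the two members (thermal + elastic change equal): (α₁ − α₂)ΔT = P·[1/(A₁E₁) + 1/(A₂E₂)].
|α₁ − α₂|·ΔT = 16.3×10⁻⁶ × 120 = 0.001956.
1/(A₁E₁) + 1/(A₂E₂) = 1/(1950×148×10³) + 1/(775×195×10³) = 1.008×10⁻⁸ N⁻¹.
So P = 0.001956 / 1.008×10⁻⁸ = 194 kN.
σ_{stainless steel} = P/A₂ = 194000/775 = 250.3 MPa, compressive.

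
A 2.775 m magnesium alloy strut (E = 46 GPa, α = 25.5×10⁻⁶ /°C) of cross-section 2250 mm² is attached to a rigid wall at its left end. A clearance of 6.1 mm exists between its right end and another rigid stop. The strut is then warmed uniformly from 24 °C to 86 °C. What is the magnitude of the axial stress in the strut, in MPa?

Free thermal elongation = αΔT L = 25.5×10⁻⁶ × 62 × 2775 = 4.387 mm.
This is smaller than the 6.1 mm clearance, so the strut expands freely without reaching the stop — the stress is zero.

σ ≈ 0 MPa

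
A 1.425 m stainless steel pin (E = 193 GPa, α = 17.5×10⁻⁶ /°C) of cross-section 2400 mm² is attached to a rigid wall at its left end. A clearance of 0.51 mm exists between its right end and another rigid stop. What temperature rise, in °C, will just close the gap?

The gap closes when αΔT L = 0.51 mm, since the pin is still unstressed at that instant.
So ΔT = g/(αL) = 0.51/(17.5×10⁻⁶ × 1425) = 20.45 °C.

ΔT ≈ 20.5 °C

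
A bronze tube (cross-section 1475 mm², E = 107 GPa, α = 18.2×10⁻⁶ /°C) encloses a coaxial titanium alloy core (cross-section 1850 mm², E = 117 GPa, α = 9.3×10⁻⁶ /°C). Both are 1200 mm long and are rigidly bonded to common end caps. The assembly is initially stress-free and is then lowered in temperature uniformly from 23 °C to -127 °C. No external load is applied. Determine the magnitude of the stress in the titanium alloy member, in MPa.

The bronze has the larger α, so on cooling it would change length more than the titanium alloy if both were free. The rigid plates force a common final length, so the bronze is put into tension and the titanium alloy into compression, with equal and opposite forces P (no external load).
Setting the final lengths equal and cancelling L: (α₁ − α₂)ΔT = P/(A₁E₁) + P/(A₂E₂).
|α₁ − α₂|·ΔT = 8.9×10⁻⁶ × 150 = 0.001335.
1/(A₁E₁) + 1/(A₂E₂) = 1/(1475×107×10³) + 1/(1850×117×10³) = 1.096×10⁻⁸ N⁻¹.
So P = 0.001335 / 1.096×10⁻⁸ = 121.8 kN.
σ_{titanium alloy} = P/A₂ = 121800/1850 = 65.86 MPa, compressive.

σ ≈ 65.9 MPa (compressive)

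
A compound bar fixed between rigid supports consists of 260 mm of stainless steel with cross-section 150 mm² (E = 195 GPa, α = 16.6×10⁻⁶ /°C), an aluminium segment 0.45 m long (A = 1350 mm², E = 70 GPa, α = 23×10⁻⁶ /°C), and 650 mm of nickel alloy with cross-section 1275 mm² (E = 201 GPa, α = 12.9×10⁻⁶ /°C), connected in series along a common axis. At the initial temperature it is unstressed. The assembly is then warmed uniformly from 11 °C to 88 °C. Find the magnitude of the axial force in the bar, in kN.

With the walls removed the bar would change length by δ_free = Σ αᵢΔT Lᵢ = 16.6×10⁻⁶×77×260 + 23×10⁻⁶×77×450 + 12.9×10⁻⁶×77×650 = 1.775 mm.
The rigid supports impose zero overall length change; the single axial force P common to all segments must satisfy P Σ Lᵢ/(AᵢEᵢ) = δ_free.
The series flexibility is Σ Lᵢ/(AᵢEᵢ) = 260/(150×195×10³) + 450/(1350×70×10³) + 650/(1275×201×10³) = 1.619×10⁻⁵ mm/N.
So P = 1.775 / 1.619×10⁻⁵ = 109.7 kN, compressive.

P ≈ 110 kN (compressive)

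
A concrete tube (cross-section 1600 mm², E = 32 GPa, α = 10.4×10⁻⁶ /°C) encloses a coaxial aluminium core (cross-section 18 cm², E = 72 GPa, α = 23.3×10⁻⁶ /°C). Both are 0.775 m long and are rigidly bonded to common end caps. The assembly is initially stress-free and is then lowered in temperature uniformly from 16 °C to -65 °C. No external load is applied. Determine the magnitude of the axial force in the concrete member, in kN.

P ≈ 38.3 kN (compressive in the concrete)

Both members must finish at the same length. With the larger α, the aluminium tends to over-contract; the plates restrain it, putting the aluminium in tension and the concrete in compression. With no external load the two internal forces are equal and opposite, magnitude P.
Equating the net (thermal + elastic) strains gives |α₁ − α₂|·ΔT = P·[1/(A₁E₁) + 1/(A₂E₂)].
|α₁ − α₂|·ΔT = 12.9×10⁻⁶ × 81 = 0.001045.
1/(A₁E₁) + 1/(A₂E₂) = 1/(1600×32×10³) + 1/(1800×72×10³) = 2.725×10⁻⁸ N⁻¹.
So P = 0.001045 / 2.725×10⁻⁸ = 38.35 kN.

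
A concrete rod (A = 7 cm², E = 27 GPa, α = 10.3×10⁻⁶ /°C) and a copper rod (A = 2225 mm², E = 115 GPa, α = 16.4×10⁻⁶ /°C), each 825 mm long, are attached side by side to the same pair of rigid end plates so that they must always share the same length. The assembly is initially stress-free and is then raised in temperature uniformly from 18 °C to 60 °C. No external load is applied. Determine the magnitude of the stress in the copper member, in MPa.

Both members must finish at the same length. With the larger α, the copper tends to over-expand; the plates restrain it, putting the copper in compression and the concrete in tension. With no external load the two internal forces are equal and opposite, magnitude P.
Compatibility of the two members (thermal + elastic change equal): (α₁ − α₂)ΔT = P·[1/(A₁E₁) + 1/(A₂E₂)].
|α₁ − α₂|·ΔT = 6.1×10⁻⁶ × 42 = 0.0002562.
1/(A₁E₁) + 1/(A₂E₂) = 1/(700×27×10³) + 1/(2225×115×10³) = 5.682×10⁻⁸ N⁻¹.
P = 0.0002562 / 5.682×10⁻⁸ = 4509 N = 4.509 kN.
σ_{copper} = P/A₂ = 4509/2225 = 2.027 MPa, compressive.

σ ≈ 2.03 MPa (compressive)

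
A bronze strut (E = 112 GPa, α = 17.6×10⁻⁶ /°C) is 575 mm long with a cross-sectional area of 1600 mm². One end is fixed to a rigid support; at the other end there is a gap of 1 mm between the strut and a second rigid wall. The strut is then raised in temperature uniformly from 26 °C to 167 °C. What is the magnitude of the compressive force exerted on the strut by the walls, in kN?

If the wall were absent the strut would grow by αΔT L = 17.6×10⁻⁶ × 141 × 575 = 1.427 mm.
The gap closes (δ_free > 1 mm) and the wall then resists a further 1.427 − 1 = 0.4269 mm of expansion.
So σ = E(δ_free − g)/L = 112×10³ × 0.4269/575 = 83.16 MPa.
P = σA = 83.16 × 1600 = 133.1 kN.

P ≈ 133 kN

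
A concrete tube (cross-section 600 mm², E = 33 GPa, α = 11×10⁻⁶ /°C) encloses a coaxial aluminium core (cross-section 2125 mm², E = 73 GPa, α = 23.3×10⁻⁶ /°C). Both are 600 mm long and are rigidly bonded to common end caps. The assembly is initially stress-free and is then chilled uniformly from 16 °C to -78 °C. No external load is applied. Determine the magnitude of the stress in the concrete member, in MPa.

σ ≈ 33.8 MPa (compressive)

The aluminium has the larger α, so on cooling it would change length more than the concrete if both were free. The rigid plates force a common final length, so the aluminium is put into tension and the concrete into compression, with equal and opposite forces P (no external load).
Setting the final lengths equal and cancelling L: (α₁ − α₂)ΔT = P/(A₁E₁) + P/(A₂E₂).
|α₁ − α₂|·ΔT = 12.3×10⁻⁶ × 94 = 0.001156.
1/(A₁E₁) + 1/(A₂E₂) = 1/(600×33×10³) + 1/(2125×73×10³) = 5.695×10⁻⁸ N⁻¹.
P = 0.001156 / 5.695×10⁻⁸ = 20300 N = 20.3 kN.
σ_{concrete} = P/A₁ = 20300/600 = 33.84 MPa, compressive.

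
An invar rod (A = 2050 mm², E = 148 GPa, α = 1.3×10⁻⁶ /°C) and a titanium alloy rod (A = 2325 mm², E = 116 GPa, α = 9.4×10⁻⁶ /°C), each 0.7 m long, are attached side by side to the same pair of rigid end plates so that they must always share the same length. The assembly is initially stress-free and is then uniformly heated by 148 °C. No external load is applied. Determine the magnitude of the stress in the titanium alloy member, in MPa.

σ ≈ 73.6 MPa (compressive)

The titanium alloy has the larger α, so on heating it would change length more than the invar if both were free. The rigid plates force a common final length, so the titanium alloy is put into compression and the invar into tension, with equal and opposite forces P (no external load).
Equating the net (thermal + elastic) strains gives |α₁ − α₂|·ΔT = P·[1/(A₁E₁) + 1/(A₂E₂)].
|α₁ − α₂|·ΔT = 8.1×10⁻⁶ × 148 = 0.001199.
1/(A₁E₁) + 1/(A₂E₂) = 1/(2050×148×10³) + 1/(2325×116×10³) = 7.004×10⁻⁹ N⁻¹.
So P = 0.001199 / 7.004×10⁻⁹ = 171.2 kN.
σ_{titanium alloy} = P/A₂ = 171200/2325 = 73.62 MPa, compressive.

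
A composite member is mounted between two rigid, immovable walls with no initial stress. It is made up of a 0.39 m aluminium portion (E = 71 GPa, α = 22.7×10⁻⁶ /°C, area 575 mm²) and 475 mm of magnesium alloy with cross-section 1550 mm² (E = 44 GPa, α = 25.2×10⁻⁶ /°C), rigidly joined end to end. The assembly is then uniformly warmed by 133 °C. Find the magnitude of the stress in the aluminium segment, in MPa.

Free thermal expansion of the whole bar: Σ αᵢΔT Lᵢ = 22.7×10⁻⁶×133×390 + 25.2×10⁻⁶×133×475 = 2.769 mm.
The rigid supports impose zero overall length change; the single axial force P common to all segments must satisfy P Σ Lᵢ/(AᵢEᵢ) = δ_free.
Σ Lᵢ/(AᵢEᵢ) = 390/(575×71×10³) + 475/(1550×44×10³) = 1.652×10⁻⁵ mm/N.
P = 2.769 / 1.652×10⁻⁵ = 167700 N = 167.7 kN, compressive.
σ_{aluminium} = P / A = 167700 / 575 = 291.6 MPa.

σ ≈ 292 MPa (compressive)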